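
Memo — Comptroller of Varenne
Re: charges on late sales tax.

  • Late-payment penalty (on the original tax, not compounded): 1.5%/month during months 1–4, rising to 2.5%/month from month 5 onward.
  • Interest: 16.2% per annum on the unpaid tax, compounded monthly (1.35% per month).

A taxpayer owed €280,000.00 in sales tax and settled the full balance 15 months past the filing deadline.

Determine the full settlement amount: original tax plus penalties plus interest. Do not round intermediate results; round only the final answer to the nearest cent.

€436,184.68

Penalty, months 1–4: 4 × 1.5% × €280,000.00 = €16,800.00
Penalty, months 5–15: 11 × 2.5% × €280,000.00 = €77,000.00
Interest: €280,000.00 × ((1 + 0.0135)^15 − 1) = €280,000.00 × 0.2228024… = €62,384.6822…
Total = €280,000.00 + €93,800.0000 + €62,384.6822… = €436,184.68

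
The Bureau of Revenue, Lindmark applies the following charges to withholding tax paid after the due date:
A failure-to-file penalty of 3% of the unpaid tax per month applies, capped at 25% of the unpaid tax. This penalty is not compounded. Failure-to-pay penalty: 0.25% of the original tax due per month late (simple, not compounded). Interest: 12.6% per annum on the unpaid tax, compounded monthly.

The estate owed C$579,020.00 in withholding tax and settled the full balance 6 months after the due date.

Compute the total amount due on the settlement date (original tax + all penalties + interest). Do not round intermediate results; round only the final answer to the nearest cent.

C$729,378.23

Failure-to-file: 6 × 3% × C$579,020.00 = C$104,223.60 (under the 25% cap)
Failure-to-pay penalty = 0.25% × C$579,020.00 × 6 mo = C$8,685.30
Interest (12.6%/yr ÷ 12 = 1.05%/month): C$579,020.00 × ((1 + 0.0105)^6 − 1) = C$37,449.3261…
Total = C$579,020.00 + C$112,908.9000 + C$37,449.3261… = C$729,378.23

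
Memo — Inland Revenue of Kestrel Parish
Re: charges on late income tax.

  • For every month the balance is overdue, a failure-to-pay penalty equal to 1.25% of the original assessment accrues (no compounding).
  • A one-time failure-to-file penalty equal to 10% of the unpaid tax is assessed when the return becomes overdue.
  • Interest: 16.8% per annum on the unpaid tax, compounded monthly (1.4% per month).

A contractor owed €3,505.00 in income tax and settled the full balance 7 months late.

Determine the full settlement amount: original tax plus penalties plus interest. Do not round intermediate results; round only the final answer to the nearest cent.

Failure-to-file penalty: 10% × €3,505.00 = €350.50
Failure-to-pay penalty: 7 × 1.25% × €3,505.00 = €306.69…
Interest: €3,505.00 × ((1 + 0.014)^7 − 1) = €3,505.00 × 0.1022134… = €358.2580…
Total = €3,505.00 + €657.1875 + €358.2580… = €4,520.45

€4,520.45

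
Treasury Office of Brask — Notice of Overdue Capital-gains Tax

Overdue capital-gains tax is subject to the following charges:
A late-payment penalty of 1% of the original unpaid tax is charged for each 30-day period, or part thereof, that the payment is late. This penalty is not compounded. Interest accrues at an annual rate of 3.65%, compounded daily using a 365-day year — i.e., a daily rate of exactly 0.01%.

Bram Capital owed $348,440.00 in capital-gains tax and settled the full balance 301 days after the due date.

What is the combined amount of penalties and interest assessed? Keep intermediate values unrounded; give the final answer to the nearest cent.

Penalty periods: ⌈301/30⌉ = 11; penalty = 11 × 1% × $348,440.00 = $38,328.40
Interest: $348,440.00 × ((1 + 0.0001)^301 − 1) = $348,440.00 × 0.03055603… = $10,646.9444…
Penalties + interest = $38,328.4000 + $10,646.9444… = $48,975.34

$48,975.34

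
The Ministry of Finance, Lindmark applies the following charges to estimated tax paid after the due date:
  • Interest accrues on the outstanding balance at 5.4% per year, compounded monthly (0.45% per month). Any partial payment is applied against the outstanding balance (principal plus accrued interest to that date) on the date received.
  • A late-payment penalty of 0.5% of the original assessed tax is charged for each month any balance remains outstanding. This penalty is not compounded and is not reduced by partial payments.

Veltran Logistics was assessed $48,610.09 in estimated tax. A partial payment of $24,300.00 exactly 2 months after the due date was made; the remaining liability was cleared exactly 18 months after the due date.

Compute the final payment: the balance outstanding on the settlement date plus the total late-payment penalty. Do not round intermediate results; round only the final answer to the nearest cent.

$30,966.79

Balance at month 2: $48,610.0900 × (1 + 0.0045)^2 = $49,048.5652…
After $24,300.00 payment: $49,048.5652… − $24,300.00 = $24,748.5652…
Balance at month 18: $24,748.5652… × (1 + 0.0045)^16 = $26,591.8825…
Penalty: 18 × 0.5% × $48,610.09 = $4,374.91…
Final settlement = outstanding balance + penalty = $26,591.8825… + $4,374.91… = $30,966.79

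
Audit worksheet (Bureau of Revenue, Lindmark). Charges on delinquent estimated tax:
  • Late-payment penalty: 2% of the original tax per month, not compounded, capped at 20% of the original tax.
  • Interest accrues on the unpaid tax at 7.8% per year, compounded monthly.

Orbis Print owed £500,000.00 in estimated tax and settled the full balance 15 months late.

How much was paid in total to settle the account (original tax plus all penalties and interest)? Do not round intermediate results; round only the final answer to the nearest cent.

£651,031.84

Penalty (uncapped): 15 × 2% × £500,000.00 = £150,000.00; cap = 20% × £500,000.00 = £100,000.00 → penalty = £100,000.00
Interest (7.8%/yr ÷ 12 = 0.65%/month): £500,000.00 × ((1 + 0.0065)^15 − 1) = £51,031.8381…
Total = £500,000.00 + £100,000.0000 + £51,031.8381… = £651,031.84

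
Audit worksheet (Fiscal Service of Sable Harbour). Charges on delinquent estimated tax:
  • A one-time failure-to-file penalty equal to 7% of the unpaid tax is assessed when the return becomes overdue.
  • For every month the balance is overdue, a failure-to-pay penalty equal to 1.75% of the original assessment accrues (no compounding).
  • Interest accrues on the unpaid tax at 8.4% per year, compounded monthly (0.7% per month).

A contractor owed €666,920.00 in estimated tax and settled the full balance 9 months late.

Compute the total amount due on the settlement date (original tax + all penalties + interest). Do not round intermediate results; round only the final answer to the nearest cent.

Failure-to-file penalty: 7% × €666,920.00 = €46,684.40
Failure-to-pay penalty = 1.75% × €666,920.00 × 9 mo = €105,039.90
Interest: €666,920.00 × ((1 + 0.007)^9 − 1) = €666,920.00 × 0.0647931… = €43,211.8254…
Total = €666,920.00 + €151,724.3000 + €43,211.8254… = €861,856.13

€861,856.13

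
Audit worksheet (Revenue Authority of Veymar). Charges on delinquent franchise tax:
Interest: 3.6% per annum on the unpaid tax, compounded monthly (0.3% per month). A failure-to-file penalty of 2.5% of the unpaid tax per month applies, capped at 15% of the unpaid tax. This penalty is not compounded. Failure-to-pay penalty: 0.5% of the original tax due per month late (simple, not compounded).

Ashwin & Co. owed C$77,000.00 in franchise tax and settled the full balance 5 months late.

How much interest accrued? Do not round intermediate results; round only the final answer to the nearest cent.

C$1,161.95

Interest: C$77,000.00 × ((1 + 0.003)^5 − 1) = C$77,000.00 × 0.0150903… = C$1,161.9508…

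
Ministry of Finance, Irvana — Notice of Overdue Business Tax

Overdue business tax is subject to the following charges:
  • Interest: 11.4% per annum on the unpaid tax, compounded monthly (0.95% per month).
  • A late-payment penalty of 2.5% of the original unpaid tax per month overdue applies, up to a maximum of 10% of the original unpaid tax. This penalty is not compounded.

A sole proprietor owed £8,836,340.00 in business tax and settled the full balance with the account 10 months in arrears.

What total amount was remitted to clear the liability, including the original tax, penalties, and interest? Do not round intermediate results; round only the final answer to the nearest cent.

£10,596,237.30

Penalty (uncapped): 10 × 2.5% × £8,836,340.00 = £2,209,085.00; cap = 10% × £8,836,340.00 = £883,634.00 → penalty = £883,634.00
Interest: £8,836,340.00 × ((1 + 0.0095)^10 − 1) = £8,836,340.00 × 0.0991659… = £876,263.3006…
Total = £8,836,340.00 + £883,634.0000 + £876,263.3006… = £10,596,237.30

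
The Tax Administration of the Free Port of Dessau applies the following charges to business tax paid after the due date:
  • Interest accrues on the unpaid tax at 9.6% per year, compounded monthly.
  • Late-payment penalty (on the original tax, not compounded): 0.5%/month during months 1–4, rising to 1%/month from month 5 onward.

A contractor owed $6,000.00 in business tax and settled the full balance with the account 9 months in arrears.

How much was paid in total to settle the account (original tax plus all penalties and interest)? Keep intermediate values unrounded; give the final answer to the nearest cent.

$6,866.09

Penalty, months 1–4: 4 × 0.5% × $6,000.00 = $120.00
Penalty, months 5–9: 5 × 1% × $6,000.00 = $300.00
Interest (9.6%/yr ÷ 12 = 0.8%/month): $6,000.00 × ((1 + 0.008)^9 − 1) = $446.0852…
Total = $6,000.00 + $420.0000 + $446.0852… = $6,866.09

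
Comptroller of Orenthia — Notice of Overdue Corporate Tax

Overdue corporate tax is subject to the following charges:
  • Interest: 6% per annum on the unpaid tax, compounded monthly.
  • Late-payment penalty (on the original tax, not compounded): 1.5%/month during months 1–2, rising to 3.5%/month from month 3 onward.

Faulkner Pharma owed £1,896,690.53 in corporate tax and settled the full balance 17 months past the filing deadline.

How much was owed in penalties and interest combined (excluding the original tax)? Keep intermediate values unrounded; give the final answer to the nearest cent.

£1,220,494.76

Penalty, months 1–2: 2 × 1.5% × £1,896,690.53 = £56,900.72…
Penalty, months 3–17: 15 × 3.5% × £1,896,690.53 = £995,762.53…
Interest (6%/yr ÷ 12 = 0.5%/month): £1,896,690.53 × ((1 + 0.005)^17 − 1) = £167,831.5199…
Penalties + interest = £1,052,663.2442… + £167,831.5199… = £1,220,494.76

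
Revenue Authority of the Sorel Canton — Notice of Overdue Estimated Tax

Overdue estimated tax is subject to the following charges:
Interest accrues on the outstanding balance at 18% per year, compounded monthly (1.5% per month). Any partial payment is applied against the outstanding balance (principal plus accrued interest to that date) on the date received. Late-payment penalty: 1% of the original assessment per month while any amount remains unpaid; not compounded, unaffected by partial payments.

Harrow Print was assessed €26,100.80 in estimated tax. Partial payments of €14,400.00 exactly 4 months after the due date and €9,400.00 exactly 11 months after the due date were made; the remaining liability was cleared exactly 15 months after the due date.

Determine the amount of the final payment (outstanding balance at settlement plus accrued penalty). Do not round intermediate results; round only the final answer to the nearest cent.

€9,607.90

Balance at month 4: €26,100.8000 × (1 + 0.015)^4 = €27,702.4378…
After €14,400.00 payment: €27,702.4378… − €14,400.00 = €13,302.4378…
Balance at month 11: €13,302.4378… × (1 + 0.015)^7 = €14,763.6429…
After €9,400.00 payment: €14,763.6429… − €9,400.00 = €5,363.6429…
Balance at month 15: €5,363.6429… × (1 + 0.015)^4 = €5,692.7751…
Penalty: 15 × 1% × €26,100.80 = €3,915.12
Final settlement = outstanding balance + penalty = €5,692.7751… + €3,915.12 = €9,607.90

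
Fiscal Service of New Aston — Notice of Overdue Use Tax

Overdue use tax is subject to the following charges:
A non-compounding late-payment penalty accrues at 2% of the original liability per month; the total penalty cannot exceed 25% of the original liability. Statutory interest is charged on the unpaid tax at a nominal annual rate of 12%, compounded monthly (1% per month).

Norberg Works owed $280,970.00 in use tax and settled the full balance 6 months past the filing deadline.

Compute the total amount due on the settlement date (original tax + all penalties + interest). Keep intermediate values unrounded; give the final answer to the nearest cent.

$331,971.72

Penalty: 6 × 2% × $280,970.00 = $33,716.40 (below the 25% cap of $70,242.50)
Interest: $280,970.00 × ((1 + 0.01)^6 − 1) = $280,970.00 × 0.0615202… = $17,285.3167…
Total = $280,970.00 + $33,716.4000 + $17,285.3167… = $331,971.72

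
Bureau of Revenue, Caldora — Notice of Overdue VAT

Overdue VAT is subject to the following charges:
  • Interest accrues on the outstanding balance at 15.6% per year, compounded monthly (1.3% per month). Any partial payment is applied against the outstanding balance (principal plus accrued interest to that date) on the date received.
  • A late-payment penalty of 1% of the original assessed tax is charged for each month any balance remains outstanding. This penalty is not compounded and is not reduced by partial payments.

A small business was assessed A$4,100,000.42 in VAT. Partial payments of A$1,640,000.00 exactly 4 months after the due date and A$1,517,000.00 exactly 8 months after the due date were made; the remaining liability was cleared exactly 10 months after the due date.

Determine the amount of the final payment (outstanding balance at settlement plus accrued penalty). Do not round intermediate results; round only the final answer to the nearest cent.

A$1,746,438.38

Balance at month 4: A$4,100,000.4200 × (1 + 0.013)^4 = A$4,317,393.9902…
After A$1,640,000.00 payment: A$4,317,393.9902… − A$1,640,000.00 = A$2,677,393.9902…
Balance at month 8: A$2,677,393.9902… × (1 + 0.013)^4 = A$2,819,356.9606…
After A$1,517,000.00 payment: A$2,819,356.9606… − A$1,517,000.00 = A$1,302,356.9606…
Balance at month 10: A$1,302,356.9606… × (1 + 0.013)^2 = A$1,336,438.3399…
Penalty: 10 × 1% × A$4,100,000.42 = A$410,000.04…
Final settlement = outstanding balance + penalty = A$1,336,438.3399… + A$410,000.04… = A$1,746,438.38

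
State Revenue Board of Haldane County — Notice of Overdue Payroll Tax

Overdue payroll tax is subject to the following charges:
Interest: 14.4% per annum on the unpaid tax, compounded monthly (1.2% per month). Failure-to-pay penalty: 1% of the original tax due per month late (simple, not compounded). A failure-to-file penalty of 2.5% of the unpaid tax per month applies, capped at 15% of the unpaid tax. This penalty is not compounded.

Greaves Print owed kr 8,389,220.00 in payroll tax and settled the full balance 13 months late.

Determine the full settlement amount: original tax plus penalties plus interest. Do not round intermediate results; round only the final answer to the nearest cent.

kr 12,145,420.77

Failure-to-file: 13 × 2.5% × kr 8,389,220.00 = kr 2,726,496.50, capped at 15% × kr 8,389,220.00 = kr 1,258,383.00
Failure-to-pay penalty = 1% × kr 8,389,220.00 × 13 mo = kr 1,090,598.60
Interest: kr 8,389,220.00 × ((1 + 0.012)^13 − 1) = kr 8,389,220.00 × 0.1677414… = kr 1,407,219.1694…
Total = kr 8,389,220.00 + kr 2,348,981.6000 + kr 1,407,219.1694… = kr 12,145,420.77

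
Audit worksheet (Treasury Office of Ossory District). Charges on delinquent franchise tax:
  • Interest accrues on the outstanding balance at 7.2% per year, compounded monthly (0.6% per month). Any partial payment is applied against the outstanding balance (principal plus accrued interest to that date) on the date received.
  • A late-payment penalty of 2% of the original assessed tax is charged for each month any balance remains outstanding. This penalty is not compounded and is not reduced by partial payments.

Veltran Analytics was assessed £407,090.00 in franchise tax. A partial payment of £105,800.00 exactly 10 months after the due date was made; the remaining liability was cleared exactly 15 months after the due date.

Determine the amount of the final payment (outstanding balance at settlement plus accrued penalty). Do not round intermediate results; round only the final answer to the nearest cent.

£458,422.32

Balance at month 10: £407,090.0000 × (1 + 0.006)^10 = £432,185.5492…
After £105,800.00 payment: £432,185.5492… − £105,800.00 = £326,385.5492…
Balance at month 15: £326,385.5492… × (1 + 0.006)^5 = £336,295.3216…
Penalty: 15 × 2% × £407,090.00 = £122,127.00
Final settlement = outstanding balance + penalty = £336,295.3216… + £122,127.00 = £458,422.32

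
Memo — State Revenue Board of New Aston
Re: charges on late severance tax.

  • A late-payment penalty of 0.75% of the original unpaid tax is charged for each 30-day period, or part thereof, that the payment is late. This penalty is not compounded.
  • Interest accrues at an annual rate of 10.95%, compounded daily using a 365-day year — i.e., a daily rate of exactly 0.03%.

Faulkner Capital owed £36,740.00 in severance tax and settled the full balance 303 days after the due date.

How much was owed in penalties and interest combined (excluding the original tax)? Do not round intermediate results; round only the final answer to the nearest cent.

£6,526.66

Penalty periods: ⌈303/30⌉ = 11; penalty = 11 × 0.75% × £36,740.00 = £3,031.05
Interest: £36,740.00 × ((1 + 0.0003)^303 − 1) = £36,740.00 × 0.09514455… = £3,495.6109…
Penalties + interest = £3,031.0500 + £3,495.6109… = £6,526.66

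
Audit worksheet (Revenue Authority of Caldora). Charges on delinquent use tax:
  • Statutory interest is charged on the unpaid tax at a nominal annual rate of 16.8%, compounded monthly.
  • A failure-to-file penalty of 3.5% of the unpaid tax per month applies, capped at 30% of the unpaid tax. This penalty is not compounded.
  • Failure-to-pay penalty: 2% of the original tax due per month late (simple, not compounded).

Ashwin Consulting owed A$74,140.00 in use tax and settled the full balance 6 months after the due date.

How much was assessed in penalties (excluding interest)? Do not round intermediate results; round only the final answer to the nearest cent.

Failure-to-file: 6 × 3.5% × A$74,140.00 = A$15,569.40 (under the 30% cap)
Failure-to-pay penalty: 6 × 2% × A$74,140.00 = A$8,896.80
Total penalty = A$15,569.40 + A$8,896.80 = A$24,466.20

A$24,466.20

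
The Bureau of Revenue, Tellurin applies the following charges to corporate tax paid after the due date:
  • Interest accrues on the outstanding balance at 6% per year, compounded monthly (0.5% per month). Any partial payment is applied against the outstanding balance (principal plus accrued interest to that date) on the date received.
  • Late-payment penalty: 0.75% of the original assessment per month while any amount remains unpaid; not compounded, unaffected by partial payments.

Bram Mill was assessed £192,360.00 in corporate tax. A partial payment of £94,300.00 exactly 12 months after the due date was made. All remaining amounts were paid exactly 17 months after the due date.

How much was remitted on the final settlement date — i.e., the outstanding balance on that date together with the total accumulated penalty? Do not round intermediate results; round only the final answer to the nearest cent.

£137,225.97

Balance at month 12: £192,360.0000 × (1 + 0.005)^12 = £204,224.3439…
After £94,300.00 payment: £204,224.3439… − £94,300.00 = £109,924.3439…
Balance at month 17: £109,924.3439… × (1 + 0.005)^5 = £112,700.0713…
Penalty: 17 × 0.75% × £192,360.00 = £24,525.90
Final settlement = outstanding balance + penalty = £112,700.0713… + £24,525.90 = £137,225.97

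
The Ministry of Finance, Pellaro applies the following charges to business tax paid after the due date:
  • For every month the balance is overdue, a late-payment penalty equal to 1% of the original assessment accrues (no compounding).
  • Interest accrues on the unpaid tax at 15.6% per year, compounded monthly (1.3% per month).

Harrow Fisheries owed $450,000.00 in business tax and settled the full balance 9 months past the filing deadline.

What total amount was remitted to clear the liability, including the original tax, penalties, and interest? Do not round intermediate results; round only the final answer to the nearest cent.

Late-payment penalty: 9 × 1% × $450,000.00 = $40,500.00
Interest: $450,000.00 × ((1 + 0.013)^9 − 1) = $450,000.00 × 0.1232722… = $55,472.4872…
Total = $450,000.00 + $40,500.0000 + $55,472.4872… = $545,972.49

$545,972.49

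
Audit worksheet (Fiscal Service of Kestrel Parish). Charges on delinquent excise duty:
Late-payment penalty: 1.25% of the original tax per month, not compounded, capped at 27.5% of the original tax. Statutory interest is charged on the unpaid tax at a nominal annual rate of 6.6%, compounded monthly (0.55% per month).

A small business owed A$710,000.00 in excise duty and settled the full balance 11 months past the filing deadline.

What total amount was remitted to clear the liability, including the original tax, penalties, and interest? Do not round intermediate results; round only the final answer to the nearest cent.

Penalty: 11 × 1.25% × A$710,000.00 = A$97,625.00 (below the 27.5% cap of A$195,250.00)
Interest: A$710,000.00 × ((1 + 0.0055)^11 − 1) = A$710,000.00 × 0.0621915… = A$44,155.9694…
Total = A$710,000.00 + A$97,625.0000 + A$44,155.9694… = A$851,780.97

A$851,780.97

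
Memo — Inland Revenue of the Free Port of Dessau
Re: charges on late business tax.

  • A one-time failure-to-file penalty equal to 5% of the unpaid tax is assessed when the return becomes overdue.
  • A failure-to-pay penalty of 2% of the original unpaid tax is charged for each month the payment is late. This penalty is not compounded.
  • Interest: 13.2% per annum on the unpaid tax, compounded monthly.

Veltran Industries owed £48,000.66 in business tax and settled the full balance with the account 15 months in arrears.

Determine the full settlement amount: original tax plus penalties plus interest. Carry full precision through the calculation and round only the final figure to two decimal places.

£73,360.90

Failure-to-file penalty: 5% × £48,000.66 = £2,400.03…
Failure-to-pay penalty: 15 × 2% × £48,000.66 = £14,400.20…
Interest (13.2%/yr ÷ 12 = 1.1%/month): £48,000.66 × ((1 + 0.011)^15 − 1) = £8,560.0097…
Total = £48,000.66 + £16,800.2310 + £8,560.0097… = £73,360.90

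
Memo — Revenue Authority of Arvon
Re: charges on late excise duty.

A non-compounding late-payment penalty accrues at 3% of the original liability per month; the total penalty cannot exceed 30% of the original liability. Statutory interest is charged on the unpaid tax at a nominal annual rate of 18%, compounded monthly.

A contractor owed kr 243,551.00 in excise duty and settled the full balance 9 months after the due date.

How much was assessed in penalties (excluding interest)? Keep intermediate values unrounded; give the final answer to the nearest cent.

Penalty: 9 × 3% × kr 243,551.00 = kr 65,758.77 (below the 30% cap of kr 73,065.30)

kr 65,758.77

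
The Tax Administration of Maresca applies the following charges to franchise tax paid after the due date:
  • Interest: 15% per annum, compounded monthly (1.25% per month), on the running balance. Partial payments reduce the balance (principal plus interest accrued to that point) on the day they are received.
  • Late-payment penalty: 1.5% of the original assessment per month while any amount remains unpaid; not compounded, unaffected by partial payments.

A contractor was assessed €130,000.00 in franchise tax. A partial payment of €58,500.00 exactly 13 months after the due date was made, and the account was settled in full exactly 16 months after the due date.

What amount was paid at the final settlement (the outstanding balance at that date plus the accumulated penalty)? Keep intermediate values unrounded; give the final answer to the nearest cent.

€129,064.36

Balance at month 13: €130,000.0000 × (1 + 0.0125)^13 = €152,784.3134…
After €58,500.00 payment: €152,784.3134… − €58,500.00 = €94,284.3134…
Balance at month 16: €94,284.3134… × (1 + 0.0125)^3 = €97,864.3551…
Penalty: 16 × 1.5% × €130,000.00 = €31,200.00
Final settlement = outstanding balance + penalty = €97,864.3551… + €31,200.00 = €129,064.36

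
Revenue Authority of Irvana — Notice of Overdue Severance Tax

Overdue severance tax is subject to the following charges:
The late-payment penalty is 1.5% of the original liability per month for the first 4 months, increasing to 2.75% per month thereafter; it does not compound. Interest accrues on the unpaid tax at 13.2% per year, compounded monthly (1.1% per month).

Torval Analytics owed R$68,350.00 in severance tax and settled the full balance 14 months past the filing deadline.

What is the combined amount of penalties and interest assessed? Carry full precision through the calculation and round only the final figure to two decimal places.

Penalty, months 1–4: 4 × 1.5% × R$68,350.00 = R$4,101.00
Penalty, months 5–14: 10 × 2.75% × R$68,350.00 = R$18,796.25
Interest: R$68,350.00 × ((1 + 0.011)^14 − 1) = R$68,350.00 × 0.1655105… = R$11,312.6405…
Penalties + interest = R$22,897.2500 + R$11,312.6405… = R$34,209.89

R$34,209.89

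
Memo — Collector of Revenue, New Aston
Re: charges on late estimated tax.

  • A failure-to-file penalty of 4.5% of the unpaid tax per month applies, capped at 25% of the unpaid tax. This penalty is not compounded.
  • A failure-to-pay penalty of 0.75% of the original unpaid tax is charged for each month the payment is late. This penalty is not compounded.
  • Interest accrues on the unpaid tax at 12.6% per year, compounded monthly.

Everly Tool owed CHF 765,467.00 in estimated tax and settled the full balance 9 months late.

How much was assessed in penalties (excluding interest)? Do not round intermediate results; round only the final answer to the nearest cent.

CHF 243,035.77

Failure-to-file: 9 × 4.5% × CHF 765,467.00 = CHF 310,014.14…, capped at 25% × CHF 765,467.00 = CHF 191,366.75
Failure-to-pay penalty = 0.75% × CHF 765,467.00 × 9 mo = CHF 51,669.02…
Total penalty = CHF 191,366.75 + CHF 51,669.02… = CHF 243,035.77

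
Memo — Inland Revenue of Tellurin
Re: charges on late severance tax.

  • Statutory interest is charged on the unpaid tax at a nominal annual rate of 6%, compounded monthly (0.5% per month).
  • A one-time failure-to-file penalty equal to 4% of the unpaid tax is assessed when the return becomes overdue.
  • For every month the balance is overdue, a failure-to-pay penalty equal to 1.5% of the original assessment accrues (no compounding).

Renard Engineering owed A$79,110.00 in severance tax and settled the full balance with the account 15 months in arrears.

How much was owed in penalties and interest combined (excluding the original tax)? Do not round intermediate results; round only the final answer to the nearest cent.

A$27,109.63

Failure-to-file penalty: 4% × A$79,110.00 = A$3,164.40
Failure-to-pay penalty = 1.5% × A$79,110.00 × 15 mo = A$17,799.75
Interest: A$79,110.00 × ((1 + 0.005)^15 − 1) = A$79,110.00 × 0.0776827… = A$6,145.4814…
Penalties + interest = A$20,964.1500 + A$6,145.4814… = A$27,109.63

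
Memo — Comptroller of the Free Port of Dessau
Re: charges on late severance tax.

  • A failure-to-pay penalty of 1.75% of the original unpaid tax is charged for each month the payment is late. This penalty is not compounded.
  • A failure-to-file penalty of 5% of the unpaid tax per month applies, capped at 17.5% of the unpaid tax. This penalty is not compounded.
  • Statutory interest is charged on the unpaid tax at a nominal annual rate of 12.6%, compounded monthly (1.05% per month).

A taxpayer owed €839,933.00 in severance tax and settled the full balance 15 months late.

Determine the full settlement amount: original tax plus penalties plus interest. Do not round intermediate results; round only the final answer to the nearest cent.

€1,349,873.08

Failure-to-file: 15 × 5% × €839,933.00 = €629,949.75, capped at 17.5% × €839,933.00 = €146,988.28…
Failure-to-pay penalty = 1.75% × €839,933.00 × 15 mo = €220,482.41…
Interest: €839,933.00 × ((1 + 0.0105)^15 − 1) = €839,933.00 × 0.1696200… = €142,469.3944…
Total = €839,933.00 + €367,470.6875 + €142,469.3944… = €1,349,873.08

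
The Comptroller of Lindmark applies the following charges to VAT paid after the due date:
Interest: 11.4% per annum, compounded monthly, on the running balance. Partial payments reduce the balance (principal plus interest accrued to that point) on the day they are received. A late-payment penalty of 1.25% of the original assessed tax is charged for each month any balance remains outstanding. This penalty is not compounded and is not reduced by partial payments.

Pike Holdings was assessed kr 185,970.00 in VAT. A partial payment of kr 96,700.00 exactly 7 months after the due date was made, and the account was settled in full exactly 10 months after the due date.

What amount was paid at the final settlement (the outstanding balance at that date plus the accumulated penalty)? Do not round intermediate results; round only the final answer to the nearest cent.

kr 128,175.91

Monthly rate = 11.4% ÷ 12 = 0.95%
Balance at month 7: kr 185,970.0000 × (1 + 0.0095)^7 = kr 198,695.0986…
After kr 96,700.00 payment: kr 198,695.0986… − kr 96,700.00 = kr 101,995.0986…
Balance at month 10: kr 101,995.0986… × (1 + 0.0095)^3 = kr 104,929.6615…
Penalty: 10 × 1.25% × kr 185,970.00 = kr 23,246.25
Final settlement = outstanding balance + penalty = kr 104,929.6615… + kr 23,246.25 = kr 128,175.91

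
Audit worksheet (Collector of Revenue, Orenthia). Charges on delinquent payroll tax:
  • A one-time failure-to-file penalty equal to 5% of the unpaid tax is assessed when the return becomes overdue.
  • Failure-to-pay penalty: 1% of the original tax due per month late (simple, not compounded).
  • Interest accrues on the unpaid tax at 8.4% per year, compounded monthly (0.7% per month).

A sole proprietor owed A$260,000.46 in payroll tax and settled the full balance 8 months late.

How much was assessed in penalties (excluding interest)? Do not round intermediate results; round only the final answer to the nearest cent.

Failure-to-file penalty: 5% × A$260,000.46 = A$13,000.02…
Failure-to-pay penalty: 8 × 1% × A$260,000.46 = A$20,800.04…
Total penalty = A$13,000.02… + A$20,800.04… = A$33,800.06

A$33,800.06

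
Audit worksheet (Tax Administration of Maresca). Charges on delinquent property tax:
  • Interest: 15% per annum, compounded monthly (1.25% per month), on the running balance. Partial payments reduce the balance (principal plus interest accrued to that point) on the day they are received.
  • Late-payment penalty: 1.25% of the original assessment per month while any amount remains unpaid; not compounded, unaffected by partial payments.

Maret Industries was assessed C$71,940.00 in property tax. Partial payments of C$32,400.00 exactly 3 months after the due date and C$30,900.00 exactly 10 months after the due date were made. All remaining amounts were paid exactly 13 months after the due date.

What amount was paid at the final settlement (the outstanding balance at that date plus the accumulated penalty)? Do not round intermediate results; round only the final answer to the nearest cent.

C$27,479.87

Balance at month 3: C$71,940.0000 × (1 + 0.0125)^3 = C$74,671.6124…
After C$32,400.00 payment: C$74,671.6124… − C$32,400.00 = C$42,271.6124…
Balance at month 10: C$42,271.6124… × (1 + 0.0125)^7 = C$46,112.0082…
After C$30,900.00 payment: C$46,112.0082… − C$30,900.00 = C$15,212.0082…
Balance at month 13: C$15,212.0082… × (1 + 0.0125)^3 = C$15,789.6189…
Penalty: 13 × 1.25% × C$71,940.00 = C$11,690.25
Final settlement = outstanding balance + penalty = C$15,789.6189… + C$11,690.25 = C$27,479.87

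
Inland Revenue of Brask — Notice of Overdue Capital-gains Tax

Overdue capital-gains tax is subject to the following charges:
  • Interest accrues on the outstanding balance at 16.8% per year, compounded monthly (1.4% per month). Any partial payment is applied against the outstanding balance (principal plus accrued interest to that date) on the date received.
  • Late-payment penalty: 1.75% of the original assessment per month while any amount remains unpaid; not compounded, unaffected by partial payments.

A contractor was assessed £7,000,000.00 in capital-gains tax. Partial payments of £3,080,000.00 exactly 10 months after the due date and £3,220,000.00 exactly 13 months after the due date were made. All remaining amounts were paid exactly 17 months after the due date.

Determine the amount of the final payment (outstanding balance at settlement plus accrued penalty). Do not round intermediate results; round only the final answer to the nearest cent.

Balance at month 10: £7,000,000.0000 × (1 + 0.014)^10 = £8,044,102.3914…
After £3,080,000.00 payment: £8,044,102.3914… − £3,080,000.00 = £4,964,102.3914…
Balance at month 13: £4,964,102.3914… × (1 + 0.014)^3 = £5,175,527.2055…
After £3,220,000.00 payment: £5,175,527.2055… − £3,220,000.00 = £1,955,527.2055…
Balance at month 17: £1,955,527.2055… × (1 + 0.014)^4 = £2,067,357.9680…
Penalty: 17 × 1.75% × £7,000,000.00 = £2,082,500.00
Final settlement = outstanding balance + penalty = £2,067,357.9680… + £2,082,500.00 = £4,149,857.97

£4,149,857.97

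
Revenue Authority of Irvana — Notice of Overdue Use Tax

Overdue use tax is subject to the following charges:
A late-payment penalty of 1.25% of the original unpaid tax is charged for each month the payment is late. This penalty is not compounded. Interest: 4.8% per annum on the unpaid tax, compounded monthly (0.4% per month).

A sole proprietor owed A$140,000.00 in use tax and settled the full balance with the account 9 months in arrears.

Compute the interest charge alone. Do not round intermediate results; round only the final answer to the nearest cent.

Interest: A$140,000.00 × ((1 + 0.004)^9 − 1) = A$140,000.00 × 0.0365814… = A$5,121.3972…

A$5,121.40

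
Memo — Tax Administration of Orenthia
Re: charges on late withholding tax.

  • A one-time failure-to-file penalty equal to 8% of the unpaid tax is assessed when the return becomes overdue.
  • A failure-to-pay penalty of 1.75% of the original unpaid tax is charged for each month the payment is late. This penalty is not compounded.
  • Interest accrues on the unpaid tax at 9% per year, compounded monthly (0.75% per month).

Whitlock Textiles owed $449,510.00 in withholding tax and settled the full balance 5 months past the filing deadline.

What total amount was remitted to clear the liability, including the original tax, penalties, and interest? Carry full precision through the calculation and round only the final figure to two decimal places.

$541,914.30

Failure-to-file penalty: 8% × $449,510.00 = $35,960.80
Failure-to-pay penalty = 1.75% × $449,510.00 × 5 mo = $39,332.13…
Interest: $449,510.00 × ((1 + 0.0075)^5 − 1) = $449,510.00 × 0.0380667… = $17,111.3779…
Total = $449,510.00 + $75,292.9250 + $17,111.3779… = $541,914.30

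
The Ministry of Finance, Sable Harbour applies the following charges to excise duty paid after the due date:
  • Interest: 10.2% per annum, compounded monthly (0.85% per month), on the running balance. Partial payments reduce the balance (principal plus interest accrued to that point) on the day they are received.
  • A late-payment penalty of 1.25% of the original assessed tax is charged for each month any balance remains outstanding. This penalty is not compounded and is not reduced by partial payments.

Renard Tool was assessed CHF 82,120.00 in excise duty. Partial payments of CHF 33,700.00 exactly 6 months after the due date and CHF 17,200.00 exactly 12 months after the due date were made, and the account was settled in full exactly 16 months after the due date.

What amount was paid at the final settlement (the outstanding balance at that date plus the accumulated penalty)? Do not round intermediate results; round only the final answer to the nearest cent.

CHF 55,984.45

Balance at month 6: CHF 82,120.0000 × (1 + 0.0085)^6 = CHF 86,398.1326…
After CHF 33,700.00 payment: CHF 86,398.1326… − CHF 33,700.00 = CHF 52,698.1326…
Balance at month 12: CHF 52,698.1326… × (1 + 0.0085)^6 = CHF 55,443.5004…
After CHF 17,200.00 payment: CHF 55,443.5004… − CHF 17,200.00 = CHF 38,243.5004…
Balance at month 16: CHF 38,243.5004… × (1 + 0.0085)^4 = CHF 39,560.4521…
Penalty: 16 × 1.25% × CHF 82,120.00 = CHF 16,424.00
Final settlement = outstanding balance + penalty = CHF 39,560.4521… + CHF 16,424.00 = CHF 55,984.45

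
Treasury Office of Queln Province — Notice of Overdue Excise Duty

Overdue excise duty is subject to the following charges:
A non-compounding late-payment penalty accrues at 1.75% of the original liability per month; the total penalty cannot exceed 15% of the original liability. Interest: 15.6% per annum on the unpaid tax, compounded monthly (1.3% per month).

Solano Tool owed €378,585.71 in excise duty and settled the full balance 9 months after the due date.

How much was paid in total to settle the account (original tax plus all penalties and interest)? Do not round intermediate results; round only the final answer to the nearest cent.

Penalty (uncapped): 9 × 1.75% × €378,585.71 = €59,627.25…; cap = 15% × €378,585.71 = €56,787.86… → penalty = €56,787.86…
Interest: €378,585.71 × ((1 + 0.013)^9 − 1) = €378,585.71 × 0.1232722… = €46,669.0910…
Total = €378,585.71 + €56,787.8565 + €46,669.0910… = €482,042.66

€482,042.66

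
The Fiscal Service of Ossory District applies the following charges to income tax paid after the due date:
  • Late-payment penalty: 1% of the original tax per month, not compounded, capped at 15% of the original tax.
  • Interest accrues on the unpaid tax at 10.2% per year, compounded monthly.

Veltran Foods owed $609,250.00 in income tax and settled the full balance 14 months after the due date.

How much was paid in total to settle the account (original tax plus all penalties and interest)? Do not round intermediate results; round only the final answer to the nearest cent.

Penalty: 14 × 1% × $609,250.00 = $85,295.00 (below the 15% cap of $91,387.50)
Interest (10.2%/yr ÷ 12 = 0.85%/month): $609,250.00 × ((1 + 0.0085)^14 − 1) = $76,645.8474…
Total = $609,250.00 + $85,295.0000 + $76,645.8474… = $771,190.85

$771,190.85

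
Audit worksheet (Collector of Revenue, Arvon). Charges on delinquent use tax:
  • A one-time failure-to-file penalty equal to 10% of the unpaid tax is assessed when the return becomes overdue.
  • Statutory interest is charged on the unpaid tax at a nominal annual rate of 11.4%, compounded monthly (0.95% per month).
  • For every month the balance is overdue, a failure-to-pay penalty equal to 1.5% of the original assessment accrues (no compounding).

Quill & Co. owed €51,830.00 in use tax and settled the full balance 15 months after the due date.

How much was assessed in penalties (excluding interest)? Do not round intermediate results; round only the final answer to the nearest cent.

€16,844.75

Failure-to-file penalty: 10% × €51,830.00 = €5,183.00
Failure-to-pay penalty = 1.5% × €51,830.00 × 15 mo = €11,661.75
Total penalty = €5,183.00 + €11,661.75 = €16,844.75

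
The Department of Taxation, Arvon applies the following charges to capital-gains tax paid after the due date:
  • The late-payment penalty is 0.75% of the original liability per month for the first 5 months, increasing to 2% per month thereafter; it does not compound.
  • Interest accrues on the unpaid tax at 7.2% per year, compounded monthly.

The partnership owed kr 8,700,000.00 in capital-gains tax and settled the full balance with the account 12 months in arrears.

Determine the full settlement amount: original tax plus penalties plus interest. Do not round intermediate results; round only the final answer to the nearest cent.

Penalty, months 1–5: 5 × 0.75% × kr 8,700,000.00 = kr 326,250.00
Penalty, months 6–12: 7 × 2% × kr 8,700,000.00 = kr 1,218,000.00
Interest (7.2%/yr ÷ 12 = 0.6%/month): kr 8,700,000.00 × ((1 + 0.006)^12 − 1) = kr 647,490.2592…
Total = kr 8,700,000.00 + kr 1,544,250.0000 + kr 647,490.2592… = kr 10,891,740.26

kr 10,891,740.26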